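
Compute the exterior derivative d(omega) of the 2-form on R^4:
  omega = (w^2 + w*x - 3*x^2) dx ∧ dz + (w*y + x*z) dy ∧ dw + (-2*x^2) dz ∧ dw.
d(omega) = (2*w - 3*x) dx ∧ dz ∧ dw + (z) dx ∧ dy ∧ dw + (-x) dy ∧ dz ∧ dw

For a 2-form omega = sum_{i<j} g_{ij} dx_i ∧ dx_j, the exterior derivative is
  d(omega) = sum_{i<j} d(g_{ij}) ∧ dx_i ∧ dx_j = sum_{i<j, k} (∂g_{ij}/∂x_k) dx_k ∧ dx_i ∧ dx_j.
Expand each term, using dx_k ∧ dx_i ∧ dx_j = sgn(permutation) dx_{(a)} ∧ dx_{(b)} ∧ dx_{(c)} with (a < b < c) sorted:
  d(w^2 + w*x - 3*x^2) includes (∂/∂w)(w^2 + w*x - 3*x^2) dw = (2*w + x) dw, which multiplied by dx ∧ dz gives (2*w + x) dx ∧ dz ∧ dw
  d(w*y + x*z) includes (∂/∂x)(w*y + x*z) dx = (z) dx, which multiplied by dy ∧ dw gives (z) dx ∧ dy ∧ dw
  d(w*y + x*z) includes (∂/∂z)(w*y + x*z) dz = (x) dz, which multiplied by dy ∧ dw gives (-x) dy ∧ dz ∧ dw
  d(-2*x^2) includes (∂/∂x)(-2*x^2) dx = (-4*x) dx, which multiplied by dz ∧ dw gives (-4*x) dx ∧ dz ∧ dw
Collecting like 3-forms: d(omega) = (2*w - 3*x) dx ∧ dz ∧ dw + (z) dx ∧ dy ∧ dw + (-x) dy ∧ dz ∧ dw.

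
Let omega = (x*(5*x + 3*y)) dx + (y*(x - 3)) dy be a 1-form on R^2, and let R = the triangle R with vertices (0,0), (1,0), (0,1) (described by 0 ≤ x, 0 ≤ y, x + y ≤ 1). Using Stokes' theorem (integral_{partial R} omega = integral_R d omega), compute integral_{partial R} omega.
integral_(partial R) omega = -1/3

Stokes: integral_partial_R omega = integral_R d omega with d omega = (∂Q/∂x - ∂P/∂y) dx ∧ dy.
  ∂Q/∂x = y
  ∂P/∂y = 3*x
  integrand = ∂Q/∂x - ∂P/∂y = -3*x + y.
Integrating over R: integral_0^1 integral_0^{1-x} (-3*x + y) dy dx = -1/3.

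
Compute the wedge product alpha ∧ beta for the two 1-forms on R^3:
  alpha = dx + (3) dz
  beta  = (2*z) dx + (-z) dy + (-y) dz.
alpha ∧ beta = (-z) dx ∧ dy + (-y - 6*z) dx ∧ dz + (3*z) dy ∧ dz

Distribute the wedge, using dx_i ∧ dx_j = -dx_j ∧ dx_i and dx_i ∧ dx_i = 0. For each pair (i, j) with i < j, the coefficient of dx_i ∧ dx_j in alpha ∧ beta is (alpha_i * beta_j - alpha_j * beta_i). Collecting: alpha ∧ beta = (-z) dx ∧ dy + (-y - 6*z) dx ∧ dz + (3*z) dy ∧ dz.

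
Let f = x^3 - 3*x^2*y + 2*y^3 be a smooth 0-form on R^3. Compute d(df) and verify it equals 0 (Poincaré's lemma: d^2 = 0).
d(df) = 0

Step 1: df = sum_i (∂f/∂x_i) dx_i = (3*x*(x - 2*y)) dx + (-3*x^2 + 6*y^2) dy + (0) dz.
Step 2: Apply d again. Using the 1-form formula, the coefficient of dx ∧ dy in d(df) is ∂^2 f/∂x ∂y - ∂^2 f/∂y ∂x = (-6*x) - (-6*x) = 0 (equality of mixed partials for smooth f).
Similarly for dx ∧ dz and dy ∧ dz — all coefficients vanish. So d(df) = 0.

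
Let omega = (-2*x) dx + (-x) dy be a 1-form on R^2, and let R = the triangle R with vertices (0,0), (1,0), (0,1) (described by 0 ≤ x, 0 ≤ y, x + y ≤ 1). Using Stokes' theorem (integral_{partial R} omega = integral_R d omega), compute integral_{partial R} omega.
integral_(partial R) omega = -1/2

Stokes: integral_partial_R omega = integral_R d omega with d omega = (∂Q/∂x - ∂P/∂y) dx ∧ dy.
  ∂Q/∂x = -1
  ∂P/∂y = 0
  integrand = ∂Q/∂x - ∂P/∂y = -1.
Integrating over R: integral_0^1 integral_0^{1-x} (-1) dy dx = -1/2.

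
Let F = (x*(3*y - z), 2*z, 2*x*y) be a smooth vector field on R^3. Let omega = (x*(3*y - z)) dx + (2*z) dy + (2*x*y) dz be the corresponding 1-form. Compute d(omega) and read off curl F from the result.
d(omega) = (2*x - 2) dy ∧ dz + (-x - 2*y) dz ∧ dx + (-3*x) dx ∧ dy; curl F = (2*x - 2, -x - 2*y, -3*x)

d omega = sum_{i<j} (∂f_j/∂x_i - ∂f_i/∂x_j) dx_i ∧ dx_j. Under the identification (dy ∧ dz, dz ∧ dx, dx ∧ dy) ↔ (e_x, e_y, e_z), the coefficients are exactly the components of curl F. Compute:
  ∂R/∂y - ∂Q/∂z = (2*x) - (2) = 2*x - 2
  ∂P/∂z - ∂R/∂x = (-x) - (2*y) = -x - 2*y
  ∂Q/∂x - ∂P/∂y = (0) - (3*x) = -3*x.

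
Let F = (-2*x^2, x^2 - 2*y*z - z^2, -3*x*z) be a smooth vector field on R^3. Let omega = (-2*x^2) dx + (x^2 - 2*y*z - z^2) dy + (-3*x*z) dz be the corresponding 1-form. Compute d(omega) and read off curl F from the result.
d(omega) = (2*y + 2*z) dy ∧ dz + (3*z) dz ∧ dx + (2*x) dx ∧ dy; curl F = (2*y + 2*z, 3*z, 2*x)

d omega = sum_{i<j} (∂f_j/∂x_i - ∂f_i/∂x_j) dx_i ∧ dx_j. Under the identification (dy ∧ dz, dz ∧ dx, dx ∧ dy) ↔ (e_x, e_y, e_z), the coefficients are exactly the components of curl F. Compute:
  ∂R/∂y - ∂Q/∂z = (0) - (-2*y - 2*z) = 2*y + 2*z
  ∂P/∂z - ∂R/∂x = (0) - (-3*z) = 3*z
  ∂Q/∂x - ∂P/∂y = (2*x) - (0) = 2*x.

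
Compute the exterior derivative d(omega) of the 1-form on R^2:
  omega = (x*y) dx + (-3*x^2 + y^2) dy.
d(omega) = (-7*x) dx ∧ dy

For a 1-form omega = sum_i f_i dx_i, the exterior derivative is
  d(omega) = sum_{i < j} (∂f_j/∂x_i - ∂f_i/∂x_j) dx_i ∧ dx_j.
  coefficient of dx ∧ dy: ∂f_2/∂x - ∂f_1/∂y = ∂(-3*x^2 + y^2)/∂x - ∂(x*y)/∂y = -7*x
Assembling: d(omega) = (-7*x) dx ∧ dy.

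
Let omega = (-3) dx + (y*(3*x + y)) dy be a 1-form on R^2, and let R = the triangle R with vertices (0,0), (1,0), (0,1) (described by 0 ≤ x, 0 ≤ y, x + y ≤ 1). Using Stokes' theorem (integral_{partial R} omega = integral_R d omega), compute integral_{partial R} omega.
integral_(partial R) omega = 1/2

Stokes: integral_partial_R omega = integral_R d omega with d omega = (∂Q/∂x - ∂P/∂y) dx ∧ dy.
  ∂Q/∂x = 3*y
  ∂P/∂y = 0
  integrand = ∂Q/∂x - ∂P/∂y = 3*y.
Integrating over R: integral_0^1 integral_0^{1-x} (3*y) dy dx = 1/2.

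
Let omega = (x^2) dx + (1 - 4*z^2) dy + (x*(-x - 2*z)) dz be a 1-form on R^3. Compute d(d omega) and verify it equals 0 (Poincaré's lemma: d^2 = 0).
d(d omega) = 0

Step 1: d omega = sum_{i<j} (∂f_j/∂x_i - ∂f_i/∂x_j) dx_i ∧ dx_j:
  coeff of dx ∧ dy: 0
  coeff of dx ∧ dz: -2*x - 2*z
  coeff of dy ∧ dz: 8*z
Step 2: Apply d again to each 2-form coefficient. The only possible 3-form in R^3 is dx ∧ dy ∧ dz, with coefficient
  ∂(coeff of dy∧dz)/∂x - ∂(coeff of dx∧dz)/∂y + ∂(coeff of dx∧dy)/∂z
  = ∂/∂x (8*z) - ∂/∂y (-2*x - 2*z) + ∂/∂z (0).
Each of these terms simplifies to sums of mixed partials that cancel in pairs. The result is 0 (by equality of mixed partials for smooth functions — Schwarz / Clairaut).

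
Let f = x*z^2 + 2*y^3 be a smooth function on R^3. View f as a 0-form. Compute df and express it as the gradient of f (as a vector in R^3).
df = (z^2) dx + (6*y^2) dy + (2*x*z) dz; grad f = (z^2, 6*y^2, 2*x*z)

For a 0-form f, d f = (∂f/∂x) dx + (∂f/∂y) dy + (∂f/∂z) dz. The components of the vector representation are exactly the entries of grad f in Cartesian coordinates:
  ∂f/∂x = z^2
  ∂f/∂y = 6*y^2
  ∂f/∂z = 2*x*z.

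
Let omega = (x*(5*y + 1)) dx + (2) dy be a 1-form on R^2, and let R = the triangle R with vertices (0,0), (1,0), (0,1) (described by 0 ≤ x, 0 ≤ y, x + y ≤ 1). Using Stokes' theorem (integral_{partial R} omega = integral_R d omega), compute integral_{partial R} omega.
integral_(partial R) omega = -5/6

Stokes: integral_partial_R omega = integral_R d omega with d omega = (∂Q/∂x - ∂P/∂y) dx ∧ dy.
  ∂Q/∂x = 0
  ∂P/∂y = 5*x
  integrand = ∂Q/∂x - ∂P/∂y = -5*x.
Integrating over R: integral_0^1 integral_0^{1-x} (-5*x) dy dx = -5/6.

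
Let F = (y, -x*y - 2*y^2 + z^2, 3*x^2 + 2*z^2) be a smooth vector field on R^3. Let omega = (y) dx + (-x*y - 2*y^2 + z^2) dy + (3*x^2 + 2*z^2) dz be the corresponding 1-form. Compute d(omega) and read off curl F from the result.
d(omega) = (-2*z) dy ∧ dz + (-6*x) dz ∧ dx + (-y - 1) dx ∧ dy; curl F = (-2*z, -6*x, -y - 1)

d omega = sum_{i<j} (∂f_j/∂x_i - ∂f_i/∂x_j) dx_i ∧ dx_j. Under the identification (dy ∧ dz, dz ∧ dx, dx ∧ dy) ↔ (e_x, e_y, e_z), the coefficients are exactly the components of curl F. Compute:
  ∂R/∂y - ∂Q/∂z = (0) - (2*z) = -2*z
  ∂P/∂z - ∂R/∂x = (0) - (6*x) = -6*x
  ∂Q/∂x - ∂P/∂y = (-y) - (1) = -y - 1.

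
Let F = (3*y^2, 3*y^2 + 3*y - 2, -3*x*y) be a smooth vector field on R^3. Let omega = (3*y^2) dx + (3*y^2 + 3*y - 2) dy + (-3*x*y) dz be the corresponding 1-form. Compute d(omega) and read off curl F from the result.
d(omega) = (-3*x) dy ∧ dz + (3*y) dz ∧ dx + (-6*y) dx ∧ dy; curl F = (-3*x, 3*y, -6*y)

d omega = sum_{i<j} (∂f_j/∂x_i - ∂f_i/∂x_j) dx_i ∧ dx_j. Under the identification (dy ∧ dz, dz ∧ dx, dx ∧ dy) ↔ (e_x, e_y, e_z), the coefficients are exactly the components of curl F. Compute:
  ∂R/∂y - ∂Q/∂z = (-3*x) - (0) = -3*x
  ∂P/∂z - ∂R/∂x = (0) - (-3*y) = 3*y
  ∂Q/∂x - ∂P/∂y = (0) - (6*y) = -6*y.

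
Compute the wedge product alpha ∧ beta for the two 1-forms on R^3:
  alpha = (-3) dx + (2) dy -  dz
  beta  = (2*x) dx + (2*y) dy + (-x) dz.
alpha ∧ beta = (-4*x - 6*y) dx ∧ dy + (5*x) dx ∧ dz + (-2*x + 2*y) dy ∧ dz

Distribute the wedge, using dx_i ∧ dx_j = -dx_j ∧ dx_i and dx_i ∧ dx_i = 0. For each pair (i, j) with i < j, the coefficient of dx_i ∧ dx_j in alpha ∧ beta is (alpha_i * beta_j - alpha_j * beta_i). Collecting: alpha ∧ beta = (-4*x - 6*y) dx ∧ dy + (5*x) dx ∧ dz + (-2*x + 2*y) dy ∧ dz.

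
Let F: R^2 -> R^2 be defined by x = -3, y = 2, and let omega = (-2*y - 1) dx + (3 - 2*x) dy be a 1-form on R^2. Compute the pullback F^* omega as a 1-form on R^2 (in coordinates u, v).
F^* omega = 0

Using F^*(f dg) = (f ∘ F) d(g ∘ F), substitute each coordinate x_i by F_i(u, v) in f_i, and replace dx_i by d F_i = (∂F_i/∂u) du + (∂F_i/∂v) dv.
  For the x component: f_1(F) = -5; d F_1 = (0) du + (0) dv
  For the y component: f_2(F) = 9; d F_2 = (0) du + (0) dv
Combining and collecting du, dv coefficients:
  coeff of du: 0
  coeff of dv: 0
F^* omega = 0.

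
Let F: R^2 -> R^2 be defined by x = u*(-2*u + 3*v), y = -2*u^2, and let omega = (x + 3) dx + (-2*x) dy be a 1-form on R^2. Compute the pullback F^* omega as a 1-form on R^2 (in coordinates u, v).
F^* omega = (-8*u^3 + 6*u^2*v + 9*u*v^2 - 12*u + 9*v) du + (3*u*(-2*u^2 + 3*u*v + 3)) dv

Using F^*(f dg) = (f ∘ F) d(g ∘ F), substitute each coordinate x_i by F_i(u, v) in f_i, and replace dx_i by d F_i = (∂F_i/∂u) du + (∂F_i/∂v) dv.
  For the x component: f_1(F) = -2*u^2 + 3*u*v + 3; d F_1 = (-4*u + 3*v) du + (3*u) dv
  For the y component: f_2(F) = 2*u*(2*u - 3*v); d F_2 = (-4*u) du + (0) dv
Combining and collecting du, dv coefficients:
  coeff of du: -8*u^3 + 6*u^2*v + 9*u*v^2 - 12*u + 9*v
  coeff of dv: 3*u*(-2*u^2 + 3*u*v + 3)
F^* omega = (-8*u^3 + 6*u^2*v + 9*u*v^2 - 12*u + 9*v) du + (3*u*(-2*u^2 + 3*u*v + 3)) dv.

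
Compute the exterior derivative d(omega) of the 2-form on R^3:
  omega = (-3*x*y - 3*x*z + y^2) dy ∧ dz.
d(omega) = (-3*y - 3*z) dx ∧ dy ∧ dz

For a 2-form omega = sum_{i<j} g_{ij} dx_i ∧ dx_j, the exterior derivative is
  d(omega) = sum_{i<j} d(g_{ij}) ∧ dx_i ∧ dx_j = sum_{i<j, k} (∂g_{ij}/∂x_k) dx_k ∧ dx_i ∧ dx_j.
Expand each term, using dx_k ∧ dx_i ∧ dx_j = sgn(permutation) dx_{(a)} ∧ dx_{(b)} ∧ dx_{(c)} with (a < b < c) sorted:
  d(-3*x*y - 3*x*z + y^2) includes (∂/∂x)(-3*x*y - 3*x*z + y^2) dx = (-3*y - 3*z) dx, which multiplied by dy ∧ dz gives (-3*y - 3*z) dx ∧ dy ∧ dz
Collecting like 3-forms: d(omega) = (-3*y - 3*z) dx ∧ dy ∧ dz.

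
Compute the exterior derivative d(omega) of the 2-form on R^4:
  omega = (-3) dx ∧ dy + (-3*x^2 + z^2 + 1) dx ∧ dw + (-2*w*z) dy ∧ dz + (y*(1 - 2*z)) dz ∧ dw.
d(omega) = (-2*z) dx ∧ dz ∧ dw + (1 - 4*z) dy ∧ dz ∧ dw

For a 2-form omega = sum_{i<j} g_{ij} dx_i ∧ dx_j, the exterior derivative is
  d(omega) = sum_{i<j} d(g_{ij}) ∧ dx_i ∧ dx_j = sum_{i<j, k} (∂g_{ij}/∂x_k) dx_k ∧ dx_i ∧ dx_j.
Expand each term, using dx_k ∧ dx_i ∧ dx_j = sgn(permutation) dx_{(a)} ∧ dx_{(b)} ∧ dx_{(c)} with (a < b < c) sorted:
  d(-3*x^2 + z^2 + 1) includes (∂/∂z)(-3*x^2 + z^2 + 1) dz = (2*z) dz, which multiplied by dx ∧ dw gives (-2*z) dx ∧ dz ∧ dw
  d(-2*w*z) includes (∂/∂w)(-2*w*z) dw = (-2*z) dw, which multiplied by dy ∧ dz gives (-2*z) dy ∧ dz ∧ dw
  d(y*(1 - 2*z)) includes (∂/∂y)(y*(1 - 2*z)) dy = (1 - 2*z) dy, which multiplied by dz ∧ dw gives (1 - 2*z) dy ∧ dz ∧ dw
Collecting like 3-forms: d(omega) = (-2*z) dx ∧ dz ∧ dw + (1 - 4*z) dy ∧ dz ∧ dw.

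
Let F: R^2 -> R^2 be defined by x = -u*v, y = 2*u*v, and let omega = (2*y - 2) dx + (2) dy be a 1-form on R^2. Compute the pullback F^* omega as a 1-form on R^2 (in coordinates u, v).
F^* omega = (2*v*(-2*u*v + 3)) du + (2*u*(-2*u*v + 3)) dv

Using F^*(f dg) = (f ∘ F) d(g ∘ F), substitute each coordinate x_i by F_i(u, v) in f_i, and replace dx_i by d F_i = (∂F_i/∂u) du + (∂F_i/∂v) dv.
  For the x component: f_1(F) = 4*u*v - 2; d F_1 = (-v) du + (-u) dv
  For the y component: f_2(F) = 2; d F_2 = (2*v) du + (2*u) dv
Combining and collecting du, dv coefficients:
  coeff of du: 2*v*(-2*u*v + 3)
  coeff of dv: 2*u*(-2*u*v + 3)
F^* omega = (2*v*(-2*u*v + 3)) du + (2*u*(-2*u*v + 3)) dv.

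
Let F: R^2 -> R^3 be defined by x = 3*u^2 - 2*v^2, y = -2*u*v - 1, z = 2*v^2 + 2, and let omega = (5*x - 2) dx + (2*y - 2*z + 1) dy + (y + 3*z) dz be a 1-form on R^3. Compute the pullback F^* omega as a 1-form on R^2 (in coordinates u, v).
F^* omega = (90*u^3 - 52*u*v^2 - 12*u + 8*v^3 + 10*v) du + (-52*u^2*v + 10*u + 64*v^3 + 28*v) dv

Using F^*(f dg) = (f ∘ F) d(g ∘ F), substitute each coordinate x_i by F_i(u, v) in f_i, and replace dx_i by d F_i = (∂F_i/∂u) du + (∂F_i/∂v) dv.
  For the x component: f_1(F) = 15*u^2 - 10*v^2 - 2; d F_1 = (6*u) du + (-4*v) dv
  For the y component: f_2(F) = -4*u*v - 4*v^2 - 5; d F_2 = (-2*v) du + (-2*u) dv
  For the z component: f_3(F) = -2*u*v + 6*v^2 + 5; d F_3 = (0) du + (4*v) dv
Combining and collecting du, dv coefficients:
  coeff of du: 90*u^3 - 52*u*v^2 - 12*u + 8*v^3 + 10*v
  coeff of dv: -52*u^2*v + 10*u + 64*v^3 + 28*v
F^* omega = (90*u^3 - 52*u*v^2 - 12*u + 8*v^3 + 10*v) du + (-52*u^2*v + 10*u + 64*v^3 + 28*v) dv.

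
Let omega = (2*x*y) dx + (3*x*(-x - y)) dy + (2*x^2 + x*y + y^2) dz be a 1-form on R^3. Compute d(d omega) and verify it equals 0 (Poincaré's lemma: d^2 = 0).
d(d omega) = 0

Step 1: d omega = sum_{i<j} (∂f_j/∂x_i - ∂f_i/∂x_j) dx_i ∧ dx_j:
  coeff of dx ∧ dy: -8*x - 3*y
  coeff of dx ∧ dz: 4*x + y
  coeff of dy ∧ dz: x + 2*y
Step 2: Apply d again to each 2-form coefficient. The only possible 3-form in R^3 is dx ∧ dy ∧ dz, with coefficient
  ∂(coeff of dy∧dz)/∂x - ∂(coeff of dx∧dz)/∂y + ∂(coeff of dx∧dy)/∂z
  = ∂/∂x (x + 2*y) - ∂/∂y (4*x + y) + ∂/∂z (-8*x - 3*y).
Each of these terms simplifies to sums of mixed partials that cancel in pairs. The result is 0 (by equality of mixed partials for smooth functions — Schwarz / Clairaut).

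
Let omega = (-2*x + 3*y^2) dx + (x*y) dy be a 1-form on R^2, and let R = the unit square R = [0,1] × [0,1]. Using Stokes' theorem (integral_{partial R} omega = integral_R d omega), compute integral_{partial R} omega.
integral_(partial R) omega = -5/2

Stokes: integral_partial_R omega = integral_R d omega with d omega = (∂Q/∂x - ∂P/∂y) dx ∧ dy.
  ∂Q/∂x = y
  ∂P/∂y = 6*y
  integrand = ∂Q/∂x - ∂P/∂y = -5*y.
Integrating over R: integral_0^1 integral_0^1 (-5*y) dx dy = -5/2.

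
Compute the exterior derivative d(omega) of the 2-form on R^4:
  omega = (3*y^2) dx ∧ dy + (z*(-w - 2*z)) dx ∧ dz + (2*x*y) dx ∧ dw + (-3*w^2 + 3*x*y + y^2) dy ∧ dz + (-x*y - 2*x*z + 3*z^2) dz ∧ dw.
d(omega) = (-y - 3*z) dx ∧ dz ∧ dw + (-2*x) dx ∧ dy ∧ dw + (3*y) dx ∧ dy ∧ dz + (-6*w - x) dy ∧ dz ∧ dw

For a 2-form omega = sum_{i<j} g_{ij} dx_i ∧ dx_j, the exterior derivative is
  d(omega) = sum_{i<j} d(g_{ij}) ∧ dx_i ∧ dx_j = sum_{i<j, k} (∂g_{ij}/∂x_k) dx_k ∧ dx_i ∧ dx_j.
Expand each term, using dx_k ∧ dx_i ∧ dx_j = sgn(permutation) dx_{(a)} ∧ dx_{(b)} ∧ dx_{(c)} with (a < b < c) sorted:
  d(z*(-w - 2*z)) includes (∂/∂w)(z*(-w - 2*z)) dw = (-z) dw, which multiplied by dx ∧ dz gives (-z) dx ∧ dz ∧ dw
  d(2*x*y) includes (∂/∂y)(2*x*y) dy = (2*x) dy, which multiplied by dx ∧ dw gives (-2*x) dx ∧ dy ∧ dw
  d(-3*w^2 + 3*x*y + y^2) includes (∂/∂x)(-3*w^2 + 3*x*y + y^2) dx = (3*y) dx, which multiplied by dy ∧ dz gives (3*y) dx ∧ dy ∧ dz
  d(-3*w^2 + 3*x*y + y^2) includes (∂/∂w)(-3*w^2 + 3*x*y + y^2) dw = (-6*w) dw, which multiplied by dy ∧ dz gives (-6*w) dy ∧ dz ∧ dw
  d(-x*y - 2*x*z + 3*z^2) includes (∂/∂x)(-x*y - 2*x*z + 3*z^2) dx = (-y - 2*z) dx, which multiplied by dz ∧ dw gives (-y - 2*z) dx ∧ dz ∧ dw
  d(-x*y - 2*x*z + 3*z^2) includes (∂/∂y)(-x*y - 2*x*z + 3*z^2) dy = (-x) dy, which multiplied by dz ∧ dw gives (-x) dy ∧ dz ∧ dw
Collecting like 3-forms: d(omega) = (-y - 3*z) dx ∧ dz ∧ dw + (-2*x) dx ∧ dy ∧ dw + (3*y) dx ∧ dy ∧ dz + (-6*w - x) dy ∧ dz ∧ dw.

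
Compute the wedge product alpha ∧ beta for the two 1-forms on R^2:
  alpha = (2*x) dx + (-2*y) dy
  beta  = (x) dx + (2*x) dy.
alpha ∧ beta = (2*x*(2*x + y)) dx ∧ dy

Distribute the wedge, using dx_i ∧ dx_j = -dx_j ∧ dx_i and dx_i ∧ dx_i = 0. For each pair (i, j) with i < j, the coefficient of dx_i ∧ dx_j in alpha ∧ beta is (alpha_i * beta_j - alpha_j * beta_i). Collecting: alpha ∧ beta = (2*x*(2*x + y)) dx ∧ dy.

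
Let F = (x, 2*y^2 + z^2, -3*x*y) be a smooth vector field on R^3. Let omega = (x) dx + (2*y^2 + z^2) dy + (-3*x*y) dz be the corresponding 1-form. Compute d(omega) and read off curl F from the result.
d(omega) = (-3*x - 2*z) dy ∧ dz + (3*y) dz ∧ dx + (0) dx ∧ dy; curl F = (-3*x - 2*z, 3*y, 0)

d omega = sum_{i<j} (∂f_j/∂x_i - ∂f_i/∂x_j) dx_i ∧ dx_j. Under the identification (dy ∧ dz, dz ∧ dx, dx ∧ dy) ↔ (e_x, e_y, e_z), the coefficients are exactly the components of curl F. Compute:
  ∂R/∂y - ∂Q/∂z = (-3*x) - (2*z) = -3*x - 2*z
  ∂P/∂z - ∂R/∂x = (0) - (-3*y) = 3*y
  ∂Q/∂x - ∂P/∂y = (0) - (0) = 0.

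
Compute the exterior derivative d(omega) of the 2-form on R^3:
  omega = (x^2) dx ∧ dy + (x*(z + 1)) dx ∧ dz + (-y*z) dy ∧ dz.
d(omega) = 0

For a 2-form omega = sum_{i<j} g_{ij} dx_i ∧ dx_j, the exterior derivative is
  d(omega) = sum_{i<j} d(g_{ij}) ∧ dx_i ∧ dx_j = sum_{i<j, k} (∂g_{ij}/∂x_k) dx_k ∧ dx_i ∧ dx_j.
Expand each term, using dx_k ∧ dx_i ∧ dx_j = sgn(permutation) dx_{(a)} ∧ dx_{(b)} ∧ dx_{(c)} with (a < b < c) sorted:

Collecting like 3-forms: d(omega) = 0.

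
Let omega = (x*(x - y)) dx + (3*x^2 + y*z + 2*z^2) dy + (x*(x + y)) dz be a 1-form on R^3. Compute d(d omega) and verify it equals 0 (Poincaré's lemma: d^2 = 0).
d(d omega) = 0

Step 1: d omega = sum_{i<j} (∂f_j/∂x_i - ∂f_i/∂x_j) dx_i ∧ dx_j:
  coeff of dx ∧ dy: 7*x
  coeff of dx ∧ dz: 2*x + y
  coeff of dy ∧ dz: x - y - 4*z
Step 2: Apply d again to each 2-form coefficient. The only possible 3-form in R^3 is dx ∧ dy ∧ dz, with coefficient
  ∂(coeff of dy∧dz)/∂x - ∂(coeff of dx∧dz)/∂y + ∂(coeff of dx∧dy)/∂z
  = ∂/∂x (x - y - 4*z) - ∂/∂y (2*x + y) + ∂/∂z (7*x).
Each of these terms simplifies to sums of mixed partials that cancel in pairs. The result is 0 (by equality of mixed partials for smooth functions — Schwarz / Clairaut).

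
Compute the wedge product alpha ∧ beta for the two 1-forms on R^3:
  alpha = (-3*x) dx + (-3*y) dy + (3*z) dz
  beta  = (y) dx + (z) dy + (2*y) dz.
alpha ∧ beta = (-3*x*z + 3*y^2) dx ∧ dy + (-3*y*(2*x + z)) dx ∧ dz + (-6*y^2 - 3*z^2) dy ∧ dz

Distribute the wedge, using dx_i ∧ dx_j = -dx_j ∧ dx_i and dx_i ∧ dx_i = 0. For each pair (i, j) with i < j, the coefficient of dx_i ∧ dx_j in alpha ∧ beta is (alpha_i * beta_j - alpha_j * beta_i). Collecting: alpha ∧ beta = (-3*x*z + 3*y^2) dx ∧ dy + (-3*y*(2*x + z)) dx ∧ dz + (-6*y^2 - 3*z^2) dy ∧ dz.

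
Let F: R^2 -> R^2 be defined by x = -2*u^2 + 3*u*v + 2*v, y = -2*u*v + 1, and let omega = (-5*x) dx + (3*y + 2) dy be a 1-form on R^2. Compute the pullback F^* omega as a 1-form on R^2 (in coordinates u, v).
F^* omega = (-40*u^3 + 90*u^2*v - 33*u*v^2 + 40*u*v - 30*v^2 - 10*v) du + (30*u^3 - 33*u^2*v + 20*u^2 - 60*u*v - 10*u - 20*v) dv

Using F^*(f dg) = (f ∘ F) d(g ∘ F), substitute each coordinate x_i by F_i(u, v) in f_i, and replace dx_i by d F_i = (∂F_i/∂u) du + (∂F_i/∂v) dv.
  For the x component: f_1(F) = 10*u^2 - 15*u*v - 10*v; d F_1 = (-4*u + 3*v) du + (3*u + 2) dv
  For the y component: f_2(F) = -6*u*v + 5; d F_2 = (-2*v) du + (-2*u) dv
Combining and collecting du, dv coefficients:
  coeff of du: -40*u^3 + 90*u^2*v - 33*u*v^2 + 40*u*v - 30*v^2 - 10*v
  coeff of dv: 30*u^3 - 33*u^2*v + 20*u^2 - 60*u*v - 10*u - 20*v
F^* omega = (-40*u^3 + 90*u^2*v - 33*u*v^2 + 40*u*v - 30*v^2 - 10*v) du + (30*u^3 - 33*u^2*v + 20*u^2 - 60*u*v - 10*u - 20*v) dv.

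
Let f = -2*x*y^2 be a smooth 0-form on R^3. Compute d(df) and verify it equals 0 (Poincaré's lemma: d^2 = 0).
d(df) = 0

Step 1: df = sum_i (∂f/∂x_i) dx_i = (-2*y^2) dx + (-4*x*y) dy + (0) dz.
Step 2: Apply d again. Using the 1-form formula, the coefficient of dx ∧ dy in d(df) is ∂^2 f/∂x ∂y - ∂^2 f/∂y ∂x = (-4*y) - (-4*y) = 0 (equality of mixed partials for smooth f).
Similarly for dx ∧ dz and dy ∧ dz — all coefficients vanish. So d(df) = 0.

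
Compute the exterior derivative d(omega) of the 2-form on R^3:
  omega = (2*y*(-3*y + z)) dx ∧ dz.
d(omega) = (12*y - 2*z) dx ∧ dy ∧ dz

For a 2-form omega = sum_{i<j} g_{ij} dx_i ∧ dx_j, the exterior derivative is
  d(omega) = sum_{i<j} d(g_{ij}) ∧ dx_i ∧ dx_j = sum_{i<j, k} (∂g_{ij}/∂x_k) dx_k ∧ dx_i ∧ dx_j.
Expand each term, using dx_k ∧ dx_i ∧ dx_j = sgn(permutation) dx_{(a)} ∧ dx_{(b)} ∧ dx_{(c)} with (a < b < c) sorted:
  d(2*y*(-3*y + z)) includes (∂/∂y)(2*y*(-3*y + z)) dy = (-12*y + 2*z) dy, which multiplied by dx ∧ dz gives (12*y - 2*z) dx ∧ dy ∧ dz
Collecting like 3-forms: d(omega) = (12*y - 2*z) dx ∧ dy ∧ dz.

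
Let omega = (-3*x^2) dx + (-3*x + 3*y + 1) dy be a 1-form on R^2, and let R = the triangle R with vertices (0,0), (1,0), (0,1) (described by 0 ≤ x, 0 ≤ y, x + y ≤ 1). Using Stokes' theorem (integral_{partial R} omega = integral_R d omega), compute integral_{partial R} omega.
integral_(partial R) omega = -3/2

Stokes: integral_partial_R omega = integral_R d omega with d omega = (∂Q/∂x - ∂P/∂y) dx ∧ dy.
  ∂Q/∂x = -3
  ∂P/∂y = 0
  integrand = ∂Q/∂x - ∂P/∂y = -3.
Integrating over R: integral_0^1 integral_0^{1-x} (-3) dy dx = -3/2.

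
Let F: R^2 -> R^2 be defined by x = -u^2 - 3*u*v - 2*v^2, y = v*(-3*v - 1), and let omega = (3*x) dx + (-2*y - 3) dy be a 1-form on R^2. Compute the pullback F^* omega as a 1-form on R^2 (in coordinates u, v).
F^* omega = (6*u^3 + 27*u^2*v + 39*u*v^2 + 18*v^3) du + (9*u^3 + 39*u^2*v + 54*u*v^2 - 12*v^3 - 18*v^2 + 16*v + 3) dv

Using F^*(f dg) = (f ∘ F) d(g ∘ F), substitute each coordinate x_i by F_i(u, v) in f_i, and replace dx_i by d F_i = (∂F_i/∂u) du + (∂F_i/∂v) dv.
  For the x component: f_1(F) = -3*u^2 - 9*u*v - 6*v^2; d F_1 = (-2*u - 3*v) du + (-3*u - 4*v) dv
  For the y component: f_2(F) = 6*v^2 + 2*v - 3; d F_2 = (0) du + (-6*v - 1) dv
Combining and collecting du, dv coefficients:
  coeff of du: 6*u^3 + 27*u^2*v + 39*u*v^2 + 18*v^3
  coeff of dv: 9*u^3 + 39*u^2*v + 54*u*v^2 - 12*v^3 - 18*v^2 + 16*v + 3
F^* omega = (6*u^3 + 27*u^2*v + 39*u*v^2 + 18*v^3) du + (9*u^3 + 39*u^2*v + 54*u*v^2 - 12*v^3 - 18*v^2 + 16*v + 3) dv.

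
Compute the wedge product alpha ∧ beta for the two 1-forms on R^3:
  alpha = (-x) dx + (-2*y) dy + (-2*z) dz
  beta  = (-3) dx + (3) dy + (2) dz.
alpha ∧ beta = (-3*x - 6*y) dx ∧ dy + (-2*x - 6*z) dx ∧ dz + (-4*y + 6*z) dy ∧ dz

Distribute the wedge, using dx_i ∧ dx_j = -dx_j ∧ dx_i and dx_i ∧ dx_i = 0. For each pair (i, j) with i < j, the coefficient of dx_i ∧ dx_j in alpha ∧ beta is (alpha_i * beta_j - alpha_j * beta_i). Collecting: alpha ∧ beta = (-3*x - 6*y) dx ∧ dy + (-2*x - 6*z) dx ∧ dz + (-4*y + 6*z) dy ∧ dz.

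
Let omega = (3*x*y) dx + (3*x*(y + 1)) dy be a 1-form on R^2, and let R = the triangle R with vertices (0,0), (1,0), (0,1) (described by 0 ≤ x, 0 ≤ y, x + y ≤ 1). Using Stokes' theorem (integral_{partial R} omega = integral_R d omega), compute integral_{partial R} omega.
integral_(partial R) omega = 3/2

Stokes: integral_partial_R omega = integral_R d omega with d omega = (∂Q/∂x - ∂P/∂y) dx ∧ dy.
  ∂Q/∂x = 3*y + 3
  ∂P/∂y = 3*x
  integrand = ∂Q/∂x - ∂P/∂y = -3*x + 3*y + 3.
Integrating over R: integral_0^1 integral_0^{1-x} (-3*x + 3*y + 3) dy dx = 3/2.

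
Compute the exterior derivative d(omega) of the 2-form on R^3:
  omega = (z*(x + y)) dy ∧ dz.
d(omega) = (z) dx ∧ dy ∧ dz

For a 2-form omega = sum_{i<j} g_{ij} dx_i ∧ dx_j, the exterior derivative is
  d(omega) = sum_{i<j} d(g_{ij}) ∧ dx_i ∧ dx_j = sum_{i<j, k} (∂g_{ij}/∂x_k) dx_k ∧ dx_i ∧ dx_j.
Expand each term, using dx_k ∧ dx_i ∧ dx_j = sgn(permutation) dx_{(a)} ∧ dx_{(b)} ∧ dx_{(c)} with (a < b < c) sorted:
  d(z*(x + y)) includes (∂/∂x)(z*(x + y)) dx = (z) dx, which multiplied by dy ∧ dz gives (z) dx ∧ dy ∧ dz
Collecting like 3-forms: d(omega) = (z) dx ∧ dy ∧ dz.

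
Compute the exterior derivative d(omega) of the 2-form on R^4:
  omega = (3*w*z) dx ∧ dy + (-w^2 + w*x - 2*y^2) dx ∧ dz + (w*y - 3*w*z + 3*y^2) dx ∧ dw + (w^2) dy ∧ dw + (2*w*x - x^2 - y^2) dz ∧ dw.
d(omega) = (3*w + 4*y) dx ∧ dy ∧ dz + (-w - 6*y + 3*z) dx ∧ dy ∧ dw + (3*w - x) dx ∧ dz ∧ dw + (-2*y) dy ∧ dz ∧ dw

For a 2-form omega = sum_{i<j} g_{ij} dx_i ∧ dx_j, the exterior derivative is
  d(omega) = sum_{i<j} d(g_{ij}) ∧ dx_i ∧ dx_j = sum_{i<j, k} (∂g_{ij}/∂x_k) dx_k ∧ dx_i ∧ dx_j.
Expand each term, using dx_k ∧ dx_i ∧ dx_j = sgn(permutation) dx_{(a)} ∧ dx_{(b)} ∧ dx_{(c)} with (a < b < c) sorted:
  d(3*w*z) includes (∂/∂z)(3*w*z) dz = (3*w) dz, which multiplied by dx ∧ dy gives (3*w) dx ∧ dy ∧ dz
  d(3*w*z) includes (∂/∂w)(3*w*z) dw = (3*z) dw, which multiplied by dx ∧ dy gives (3*z) dx ∧ dy ∧ dw
  d(-w^2 + w*x - 2*y^2) includes (∂/∂y)(-w^2 + w*x - 2*y^2) dy = (-4*y) dy, which multiplied by dx ∧ dz gives (4*y) dx ∧ dy ∧ dz
  d(-w^2 + w*x - 2*y^2) includes (∂/∂w)(-w^2 + w*x - 2*y^2) dw = (-2*w + x) dw, which multiplied by dx ∧ dz gives (-2*w + x) dx ∧ dz ∧ dw
  d(w*y - 3*w*z + 3*y^2) includes (∂/∂y)(w*y - 3*w*z + 3*y^2) dy = (w + 6*y) dy, which multiplied by dx ∧ dw gives (-w - 6*y) dx ∧ dy ∧ dw
  d(w*y - 3*w*z + 3*y^2) includes (∂/∂z)(w*y - 3*w*z + 3*y^2) dz = (-3*w) dz, which multiplied by dx ∧ dw gives (3*w) dx ∧ dz ∧ dw
  d(2*w*x - x^2 - y^2) includes (∂/∂x)(2*w*x - x^2 - y^2) dx = (2*w - 2*x) dx, which multiplied by dz ∧ dw gives (2*w - 2*x) dx ∧ dz ∧ dw
  d(2*w*x - x^2 - y^2) includes (∂/∂y)(2*w*x - x^2 - y^2) dy = (-2*y) dy, which multiplied by dz ∧ dw gives (-2*y) dy ∧ dz ∧ dw
Collecting like 3-forms: d(omega) = (3*w + 4*y) dx ∧ dy ∧ dz + (-w - 6*y + 3*z) dx ∧ dy ∧ dw + (3*w - x) dx ∧ dz ∧ dw + (-2*y) dy ∧ dz ∧ dw.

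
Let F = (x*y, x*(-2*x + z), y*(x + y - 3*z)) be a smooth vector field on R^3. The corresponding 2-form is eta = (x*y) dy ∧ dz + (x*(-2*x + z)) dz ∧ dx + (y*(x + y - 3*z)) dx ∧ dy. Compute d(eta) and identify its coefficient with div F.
d(eta) = (-2*y) dx ∧ dy ∧ dz; div F = -2*y

For a 2-form in R^3 of the form above, applying d gives a 3-form with coefficient ∂P/∂x + ∂Q/∂y + ∂R/∂z:
  ∂P/∂x = y
  ∂Q/∂y = 0
  ∂R/∂z = -3*y
Sum = -2*y, which is exactly div F.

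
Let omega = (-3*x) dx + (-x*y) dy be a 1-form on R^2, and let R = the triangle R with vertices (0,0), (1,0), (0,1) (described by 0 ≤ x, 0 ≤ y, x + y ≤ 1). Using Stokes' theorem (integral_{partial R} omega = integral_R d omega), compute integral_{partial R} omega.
integral_(partial R) omega = -1/6

Stokes: integral_partial_R omega = integral_R d omega with d omega = (∂Q/∂x - ∂P/∂y) dx ∧ dy.
  ∂Q/∂x = -y
  ∂P/∂y = 0
  integrand = ∂Q/∂x - ∂P/∂y = -y.
Integrating over R: integral_0^1 integral_0^{1-x} (-y) dy dx = -1/6.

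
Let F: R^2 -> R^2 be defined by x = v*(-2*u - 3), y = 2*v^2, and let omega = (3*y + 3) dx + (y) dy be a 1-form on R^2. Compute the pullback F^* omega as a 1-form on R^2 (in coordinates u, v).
F^* omega = (-12*v^3 - 6*v) du + (-12*u*v^2 - 6*u + 8*v^3 - 18*v^2 - 9) dv

Using F^*(f dg) = (f ∘ F) d(g ∘ F), substitute each coordinate x_i by F_i(u, v) in f_i, and replace dx_i by d F_i = (∂F_i/∂u) du + (∂F_i/∂v) dv.
  For the x component: f_1(F) = 6*v^2 + 3; d F_1 = (-2*v) du + (-2*u - 3) dv
  For the y component: f_2(F) = 2*v^2; d F_2 = (0) du + (4*v) dv
Combining and collecting du, dv coefficients:
  coeff of du: -12*v^3 - 6*v
  coeff of dv: -12*u*v^2 - 6*u + 8*v^3 - 18*v^2 - 9
F^* omega = (-12*v^3 - 6*v) du + (-12*u*v^2 - 6*u + 8*v^3 - 18*v^2 - 9) dv.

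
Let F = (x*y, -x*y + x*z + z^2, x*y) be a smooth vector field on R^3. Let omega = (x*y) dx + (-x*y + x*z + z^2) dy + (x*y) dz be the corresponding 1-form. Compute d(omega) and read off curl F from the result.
d(omega) = (-2*z) dy ∧ dz + (-y) dz ∧ dx + (-x - y + z) dx ∧ dy; curl F = (-2*z, -y, -x - y + z)

d omega = sum_{i<j} (∂f_j/∂x_i - ∂f_i/∂x_j) dx_i ∧ dx_j. Under the identification (dy ∧ dz, dz ∧ dx, dx ∧ dy) ↔ (e_x, e_y, e_z), the coefficients are exactly the components of curl F. Compute:
  ∂R/∂y - ∂Q/∂z = (x) - (x + 2*z) = -2*z
  ∂P/∂z - ∂R/∂x = (0) - (y) = -y
  ∂Q/∂x - ∂P/∂y = (-y + z) - (x) = -x - y + z.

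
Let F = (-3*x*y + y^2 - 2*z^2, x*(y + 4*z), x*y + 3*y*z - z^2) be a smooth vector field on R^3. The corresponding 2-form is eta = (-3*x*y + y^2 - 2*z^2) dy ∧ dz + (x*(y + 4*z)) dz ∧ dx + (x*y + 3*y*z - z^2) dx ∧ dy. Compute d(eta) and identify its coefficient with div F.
d(eta) = (x - 2*z) dx ∧ dy ∧ dz; div F = x - 2*z

For a 2-form in R^3 of the form above, applying d gives a 3-form with coefficient ∂P/∂x + ∂Q/∂y + ∂R/∂z:
  ∂P/∂x = -3*y
  ∂Q/∂y = x
  ∂R/∂z = 3*y - 2*z
Sum = x - 2*z, which is exactly div F.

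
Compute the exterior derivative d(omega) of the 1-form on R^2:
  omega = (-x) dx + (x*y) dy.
d(omega) = (y) dx ∧ dy

For a 1-form omega = sum_i f_i dx_i, the exterior derivative is
  d(omega) = sum_{i < j} (∂f_j/∂x_i - ∂f_i/∂x_j) dx_i ∧ dx_j.
  coefficient of dx ∧ dy: ∂f_2/∂x - ∂f_1/∂y = ∂(x*y)/∂x - ∂(-x)/∂y = y
Assembling: d(omega) = (y) dx ∧ dy.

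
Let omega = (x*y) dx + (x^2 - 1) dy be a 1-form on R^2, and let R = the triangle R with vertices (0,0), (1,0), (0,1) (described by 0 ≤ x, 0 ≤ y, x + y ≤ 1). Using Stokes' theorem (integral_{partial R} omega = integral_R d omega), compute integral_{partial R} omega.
integral_(partial R) omega = 1/6

Stokes: integral_partial_R omega = integral_R d omega with d omega = (∂Q/∂x - ∂P/∂y) dx ∧ dy.
  ∂Q/∂x = 2*x
  ∂P/∂y = x
  integrand = ∂Q/∂x - ∂P/∂y = x.
Integrating over R: integral_0^1 integral_0^{1-x} (x) dy dx = 1/6.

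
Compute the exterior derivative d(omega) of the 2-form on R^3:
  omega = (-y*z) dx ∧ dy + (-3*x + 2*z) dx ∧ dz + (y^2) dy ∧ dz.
d(omega) = (-y) dx ∧ dy ∧ dz

For a 2-form omega = sum_{i<j} g_{ij} dx_i ∧ dx_j, the exterior derivative is
  d(omega) = sum_{i<j} d(g_{ij}) ∧ dx_i ∧ dx_j = sum_{i<j, k} (∂g_{ij}/∂x_k) dx_k ∧ dx_i ∧ dx_j.
Expand each term, using dx_k ∧ dx_i ∧ dx_j = sgn(permutation) dx_{(a)} ∧ dx_{(b)} ∧ dx_{(c)} with (a < b < c) sorted:
  d(-y*z) includes (∂/∂z)(-y*z) dz = (-y) dz, which multiplied by dx ∧ dy gives (-y) dx ∧ dy ∧ dz
Collecting like 3-forms: d(omega) = (-y) dx ∧ dy ∧ dz.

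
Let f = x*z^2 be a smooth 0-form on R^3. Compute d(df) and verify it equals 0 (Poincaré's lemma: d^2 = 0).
d(df) = 0

Step 1: df = sum_i (∂f/∂x_i) dx_i = (z^2) dx + (0) dy + (2*x*z) dz.
Step 2: Apply d again. Using the 1-form formula, the coefficient of dx ∧ dy in d(df) is ∂^2 f/∂x ∂y - ∂^2 f/∂y ∂x = (0) - (0) = 0 (equality of mixed partials for smooth f).
Similarly for dx ∧ dz and dy ∧ dz — all coefficients vanish. So d(df) = 0.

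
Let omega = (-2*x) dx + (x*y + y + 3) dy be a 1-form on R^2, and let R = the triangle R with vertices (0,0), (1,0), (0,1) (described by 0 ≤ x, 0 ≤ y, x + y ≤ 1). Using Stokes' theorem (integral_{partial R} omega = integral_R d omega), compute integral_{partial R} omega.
integral_(partial R) omega = 1/6

Stokes: integral_partial_R omega = integral_R d omega with d omega = (∂Q/∂x - ∂P/∂y) dx ∧ dy.
  ∂Q/∂x = y
  ∂P/∂y = 0
  integrand = ∂Q/∂x - ∂P/∂y = y.
Integrating over R: integral_0^1 integral_0^{1-x} (y) dy dx = 1/6.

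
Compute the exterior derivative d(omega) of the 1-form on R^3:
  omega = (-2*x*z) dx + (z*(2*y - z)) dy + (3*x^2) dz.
d(omega) = (8*x) dx ∧ dz + (-2*y + 2*z) dy ∧ dz

For a 1-form omega = sum_i f_i dx_i, the exterior derivative is
  d(omega) = sum_{i < j} (∂f_j/∂x_i - ∂f_i/∂x_j) dx_i ∧ dx_j.
  coefficient of dx ∧ dz: ∂f_3/∂x - ∂f_1/∂z = ∂(3*x^2)/∂x - ∂(-2*x*z)/∂z = 8*x
  coefficient of dy ∧ dz: ∂f_3/∂y - ∂f_2/∂z = ∂(3*x^2)/∂y - ∂(z*(2*y - z))/∂z = -2*y + 2*z
Assembling: d(omega) = (8*x) dx ∧ dz + (-2*y + 2*z) dy ∧ dz.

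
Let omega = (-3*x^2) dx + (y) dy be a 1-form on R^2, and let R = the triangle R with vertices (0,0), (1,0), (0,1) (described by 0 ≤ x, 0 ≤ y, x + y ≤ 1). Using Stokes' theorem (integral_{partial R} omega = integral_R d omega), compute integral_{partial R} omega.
integral_(partial R) omega = 0

Stokes: integral_partial_R omega = integral_R d omega with d omega = (∂Q/∂x - ∂P/∂y) dx ∧ dy.
  ∂Q/∂x = 0
  ∂P/∂y = 0
  integrand = ∂Q/∂x - ∂P/∂y = 0.
Integrating over R: integral_0^1 integral_0^{1-x} (0) dy dx = 0.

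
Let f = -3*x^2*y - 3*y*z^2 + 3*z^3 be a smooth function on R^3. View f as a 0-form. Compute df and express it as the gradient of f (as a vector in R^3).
df = (-6*x*y) dx + (-3*x^2 - 3*z^2) dy + (3*z*(-2*y + 3*z)) dz; grad f = (-6*x*y, -3*x^2 - 3*z^2, 3*z*(-2*y + 3*z))

For a 0-form f, d f = (∂f/∂x) dx + (∂f/∂y) dy + (∂f/∂z) dz. The components of the vector representation are exactly the entries of grad f in Cartesian coordinates:
  ∂f/∂x = -6*x*y
  ∂f/∂y = -3*x^2 - 3*z^2
  ∂f/∂z = 3*z*(-2*y + 3*z).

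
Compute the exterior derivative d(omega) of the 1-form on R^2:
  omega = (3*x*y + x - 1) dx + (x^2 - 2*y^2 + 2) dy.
d(omega) = (-x) dx ∧ dy

For a 1-form omega = sum_i f_i dx_i, the exterior derivative is
  d(omega) = sum_{i < j} (∂f_j/∂x_i - ∂f_i/∂x_j) dx_i ∧ dx_j.
  coefficient of dx ∧ dy: ∂f_2/∂x - ∂f_1/∂y = ∂(x^2 - 2*y^2 + 2)/∂x - ∂(3*x*y + x - 1)/∂y = -x
Assembling: d(omega) = (-x) dx ∧ dy.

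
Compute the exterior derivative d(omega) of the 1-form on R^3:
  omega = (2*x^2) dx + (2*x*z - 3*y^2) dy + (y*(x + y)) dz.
d(omega) = (2*z) dx ∧ dy + (y) dx ∧ dz + (-x + 2*y) dy ∧ dz

For a 1-form omega = sum_i f_i dx_i, the exterior derivative is
  d(omega) = sum_{i < j} (∂f_j/∂x_i - ∂f_i/∂x_j) dx_i ∧ dx_j.
  coefficient of dx ∧ dy: ∂f_2/∂x - ∂f_1/∂y = ∂(2*x*z - 3*y^2)/∂x - ∂(2*x^2)/∂y = 2*z
  coefficient of dx ∧ dz: ∂f_3/∂x - ∂f_1/∂z = ∂(y*(x + y))/∂x - ∂(2*x^2)/∂z = y
  coefficient of dy ∧ dz: ∂f_3/∂y - ∂f_2/∂z = ∂(y*(x + y))/∂y - ∂(2*x*z - 3*y^2)/∂z = -x + 2*y
Assembling: d(omega) = (2*z) dx ∧ dy + (y) dx ∧ dz + (-x + 2*y) dy ∧ dz.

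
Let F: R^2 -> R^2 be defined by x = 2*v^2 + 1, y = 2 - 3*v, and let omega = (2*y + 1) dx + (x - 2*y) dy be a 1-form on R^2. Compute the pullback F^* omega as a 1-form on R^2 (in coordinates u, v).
F^* omega = (-30*v^2 + 2*v + 9) dv

Using F^*(f dg) = (f ∘ F) d(g ∘ F), substitute each coordinate x_i by F_i(u, v) in f_i, and replace dx_i by d F_i = (∂F_i/∂u) du + (∂F_i/∂v) dv.
  For the x component: f_1(F) = 5 - 6*v; d F_1 = (0) du + (4*v) dv
  For the y component: f_2(F) = 2*v^2 + 6*v - 3; d F_2 = (0) du + (-3) dv
Combining and collecting du, dv coefficients:
  coeff of du: 0
  coeff of dv: -30*v^2 + 2*v + 9
F^* omega = (-30*v^2 + 2*v + 9) dv.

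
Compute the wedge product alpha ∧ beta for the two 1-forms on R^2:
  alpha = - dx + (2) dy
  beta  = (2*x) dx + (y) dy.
alpha ∧ beta = (-4*x - y) dx ∧ dy

Distribute the wedge, using dx_i ∧ dx_j = -dx_j ∧ dx_i and dx_i ∧ dx_i = 0. For each pair (i, j) with i < j, the coefficient of dx_i ∧ dx_j in alpha ∧ beta is (alpha_i * beta_j - alpha_j * beta_i). Collecting: alpha ∧ beta = (-4*x - y) dx ∧ dy.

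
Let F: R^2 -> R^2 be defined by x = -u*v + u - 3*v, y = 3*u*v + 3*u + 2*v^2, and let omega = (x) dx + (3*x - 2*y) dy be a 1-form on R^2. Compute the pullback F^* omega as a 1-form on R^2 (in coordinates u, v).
F^* omega = (-26*u*v^2 - 38*u*v - 8*u - 12*v^3 - 36*v^2 - 30*v) du + (-26*u^2*v - 10*u^2 - 48*u*v^2 - 33*u*v - 3*u - 16*v^3 - 36*v^2 + 9*v) dv

Using F^*(f dg) = (f ∘ F) d(g ∘ F), substitute each coordinate x_i by F_i(u, v) in f_i, and replace dx_i by d F_i = (∂F_i/∂u) du + (∂F_i/∂v) dv.
  For the x component: f_1(F) = -u*v + u - 3*v; d F_1 = (1 - v) du + (-u - 3) dv
  For the y component: f_2(F) = -9*u*v - 3*u - 4*v^2 - 9*v; d F_2 = (3*v + 3) du + (3*u + 4*v) dv
Combining and collecting du, dv coefficients:
  coeff of du: -26*u*v^2 - 38*u*v - 8*u - 12*v^3 - 36*v^2 - 30*v
  coeff of dv: -26*u^2*v - 10*u^2 - 48*u*v^2 - 33*u*v - 3*u - 16*v^3 - 36*v^2 + 9*v
F^* omega = (-26*u*v^2 - 38*u*v - 8*u - 12*v^3 - 36*v^2 - 30*v) du + (-26*u^2*v - 10*u^2 - 48*u*v^2 - 33*u*v - 3*u - 16*v^3 - 36*v^2 + 9*v) dv.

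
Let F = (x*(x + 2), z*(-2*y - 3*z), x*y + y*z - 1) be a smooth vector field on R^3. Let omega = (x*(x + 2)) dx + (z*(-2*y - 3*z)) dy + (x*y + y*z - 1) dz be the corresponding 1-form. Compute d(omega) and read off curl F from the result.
d(omega) = (x + 2*y + 7*z) dy ∧ dz + (-y) dz ∧ dx + (0) dx ∧ dy; curl F = (x + 2*y + 7*z, -y, 0)

d omega = sum_{i<j} (∂f_j/∂x_i - ∂f_i/∂x_j) dx_i ∧ dx_j. Under the identification (dy ∧ dz, dz ∧ dx, dx ∧ dy) ↔ (e_x, e_y, e_z), the coefficients are exactly the components of curl F. Compute:
  ∂R/∂y - ∂Q/∂z = (x + z) - (-2*y - 6*z) = x + 2*y + 7*z
  ∂P/∂z - ∂R/∂x = (0) - (y) = -y
  ∂Q/∂x - ∂P/∂y = (0) - (0) = 0.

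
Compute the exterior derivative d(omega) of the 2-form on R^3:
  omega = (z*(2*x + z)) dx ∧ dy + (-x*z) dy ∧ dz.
d(omega) = (2*x + z) dx ∧ dy ∧ dz

For a 2-form omega = sum_{i<j} g_{ij} dx_i ∧ dx_j, the exterior derivative is
  d(omega) = sum_{i<j} d(g_{ij}) ∧ dx_i ∧ dx_j = sum_{i<j, k} (∂g_{ij}/∂x_k) dx_k ∧ dx_i ∧ dx_j.
Expand each term, using dx_k ∧ dx_i ∧ dx_j = sgn(permutation) dx_{(a)} ∧ dx_{(b)} ∧ dx_{(c)} with (a < b < c) sorted:
  d(z*(2*x + z)) includes (∂/∂z)(z*(2*x + z)) dz = (2*x + 2*z) dz, which multiplied by dx ∧ dy gives (2*x + 2*z) dx ∧ dy ∧ dz
  d(-x*z) includes (∂/∂x)(-x*z) dx = (-z) dx, which multiplied by dy ∧ dz gives (-z) dx ∧ dy ∧ dz
Collecting like 3-forms: d(omega) = (2*x + z) dx ∧ dy ∧ dz.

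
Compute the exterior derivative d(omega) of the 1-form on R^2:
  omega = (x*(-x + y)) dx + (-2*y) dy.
d(omega) = (-x) dx ∧ dy

For a 1-form omega = sum_i f_i dx_i, the exterior derivative is
  d(omega) = sum_{i < j} (∂f_j/∂x_i - ∂f_i/∂x_j) dx_i ∧ dx_j.
  coefficient of dx ∧ dy: ∂f_2/∂x - ∂f_1/∂y = ∂(-2*y)/∂x - ∂(x*(-x + y))/∂y = -x
Assembling: d(omega) = (-x) dx ∧ dy.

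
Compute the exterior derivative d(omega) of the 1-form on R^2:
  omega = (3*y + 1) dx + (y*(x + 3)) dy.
d(omega) = (y - 3) dx ∧ dy

For a 1-form omega = sum_i f_i dx_i, the exterior derivative is
  d(omega) = sum_{i < j} (∂f_j/∂x_i - ∂f_i/∂x_j) dx_i ∧ dx_j.
  coefficient of dx ∧ dy: ∂f_2/∂x - ∂f_1/∂y = ∂(y*(x + 3))/∂x - ∂(3*y + 1)/∂y = y - 3
Assembling: d(omega) = (y - 3) dx ∧ dy.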